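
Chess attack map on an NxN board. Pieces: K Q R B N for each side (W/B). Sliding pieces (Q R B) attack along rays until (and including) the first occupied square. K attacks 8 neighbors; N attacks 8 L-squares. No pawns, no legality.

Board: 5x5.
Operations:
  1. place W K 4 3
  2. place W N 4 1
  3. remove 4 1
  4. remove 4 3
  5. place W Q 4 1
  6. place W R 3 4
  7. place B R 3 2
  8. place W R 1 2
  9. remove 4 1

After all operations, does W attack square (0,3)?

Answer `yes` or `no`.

Answer: no

Derivation:
Op 1: place WK@(4,3)
Op 2: place WN@(4,1)
Op 3: remove (4,1)
Op 4: remove (4,3)
Op 5: place WQ@(4,1)
Op 6: place WR@(3,4)
Op 7: place BR@(3,2)
Op 8: place WR@(1,2)
Op 9: remove (4,1)
Per-piece attacks for W:
  WR@(1,2): attacks (1,3) (1,4) (1,1) (1,0) (2,2) (3,2) (0,2) [ray(1,0) blocked at (3,2)]
  WR@(3,4): attacks (3,3) (3,2) (4,4) (2,4) (1,4) (0,4) [ray(0,-1) blocked at (3,2)]
W attacks (0,3): no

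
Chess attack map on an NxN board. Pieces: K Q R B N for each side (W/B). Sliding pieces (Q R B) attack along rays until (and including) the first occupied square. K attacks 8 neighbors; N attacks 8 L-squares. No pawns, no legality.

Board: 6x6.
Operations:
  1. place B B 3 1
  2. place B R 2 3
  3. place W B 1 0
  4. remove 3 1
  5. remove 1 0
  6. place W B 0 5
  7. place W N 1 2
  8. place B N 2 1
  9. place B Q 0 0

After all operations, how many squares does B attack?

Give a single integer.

Answer: 23

Derivation:
Op 1: place BB@(3,1)
Op 2: place BR@(2,3)
Op 3: place WB@(1,0)
Op 4: remove (3,1)
Op 5: remove (1,0)
Op 6: place WB@(0,5)
Op 7: place WN@(1,2)
Op 8: place BN@(2,1)
Op 9: place BQ@(0,0)
Per-piece attacks for B:
  BQ@(0,0): attacks (0,1) (0,2) (0,3) (0,4) (0,5) (1,0) (2,0) (3,0) (4,0) (5,0) (1,1) (2,2) (3,3) (4,4) (5,5) [ray(0,1) blocked at (0,5)]
  BN@(2,1): attacks (3,3) (4,2) (1,3) (0,2) (4,0) (0,0)
  BR@(2,3): attacks (2,4) (2,5) (2,2) (2,1) (3,3) (4,3) (5,3) (1,3) (0,3) [ray(0,-1) blocked at (2,1)]
Union (23 distinct): (0,0) (0,1) (0,2) (0,3) (0,4) (0,5) (1,0) (1,1) (1,3) (2,0) (2,1) (2,2) (2,4) (2,5) (3,0) (3,3) (4,0) (4,2) (4,3) (4,4) (5,0) (5,3) (5,5)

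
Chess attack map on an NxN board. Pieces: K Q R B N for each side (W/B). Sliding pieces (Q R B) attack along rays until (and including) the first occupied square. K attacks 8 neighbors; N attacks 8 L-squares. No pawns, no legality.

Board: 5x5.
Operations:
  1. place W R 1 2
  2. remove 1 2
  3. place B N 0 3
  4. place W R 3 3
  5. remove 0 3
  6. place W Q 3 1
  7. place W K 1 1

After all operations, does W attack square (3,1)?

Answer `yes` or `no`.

Op 1: place WR@(1,2)
Op 2: remove (1,2)
Op 3: place BN@(0,3)
Op 4: place WR@(3,3)
Op 5: remove (0,3)
Op 6: place WQ@(3,1)
Op 7: place WK@(1,1)
Per-piece attacks for W:
  WK@(1,1): attacks (1,2) (1,0) (2,1) (0,1) (2,2) (2,0) (0,2) (0,0)
  WQ@(3,1): attacks (3,2) (3,3) (3,0) (4,1) (2,1) (1,1) (4,2) (4,0) (2,2) (1,3) (0,4) (2,0) [ray(0,1) blocked at (3,3); ray(-1,0) blocked at (1,1)]
  WR@(3,3): attacks (3,4) (3,2) (3,1) (4,3) (2,3) (1,3) (0,3) [ray(0,-1) blocked at (3,1)]
W attacks (3,1): yes

Answer: yes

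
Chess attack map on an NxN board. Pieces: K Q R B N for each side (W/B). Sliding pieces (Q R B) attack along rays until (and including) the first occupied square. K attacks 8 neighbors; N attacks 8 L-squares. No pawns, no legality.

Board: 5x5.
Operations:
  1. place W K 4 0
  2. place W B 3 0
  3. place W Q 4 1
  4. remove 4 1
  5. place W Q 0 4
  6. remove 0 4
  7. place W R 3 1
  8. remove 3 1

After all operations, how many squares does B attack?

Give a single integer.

Answer: 0

Derivation:
Op 1: place WK@(4,0)
Op 2: place WB@(3,0)
Op 3: place WQ@(4,1)
Op 4: remove (4,1)
Op 5: place WQ@(0,4)
Op 6: remove (0,4)
Op 7: place WR@(3,1)
Op 8: remove (3,1)
Per-piece attacks for B:
Union (0 distinct): (none)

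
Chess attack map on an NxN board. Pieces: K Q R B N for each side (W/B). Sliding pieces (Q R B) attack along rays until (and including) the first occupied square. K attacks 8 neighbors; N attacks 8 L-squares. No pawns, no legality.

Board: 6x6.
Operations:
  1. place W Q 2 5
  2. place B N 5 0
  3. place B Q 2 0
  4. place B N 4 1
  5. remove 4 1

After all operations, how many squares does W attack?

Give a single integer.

Op 1: place WQ@(2,5)
Op 2: place BN@(5,0)
Op 3: place BQ@(2,0)
Op 4: place BN@(4,1)
Op 5: remove (4,1)
Per-piece attacks for W:
  WQ@(2,5): attacks (2,4) (2,3) (2,2) (2,1) (2,0) (3,5) (4,5) (5,5) (1,5) (0,5) (3,4) (4,3) (5,2) (1,4) (0,3) [ray(0,-1) blocked at (2,0)]
Union (15 distinct): (0,3) (0,5) (1,4) (1,5) (2,0) (2,1) (2,2) (2,3) (2,4) (3,4) (3,5) (4,3) (4,5) (5,2) (5,5)

Answer: 15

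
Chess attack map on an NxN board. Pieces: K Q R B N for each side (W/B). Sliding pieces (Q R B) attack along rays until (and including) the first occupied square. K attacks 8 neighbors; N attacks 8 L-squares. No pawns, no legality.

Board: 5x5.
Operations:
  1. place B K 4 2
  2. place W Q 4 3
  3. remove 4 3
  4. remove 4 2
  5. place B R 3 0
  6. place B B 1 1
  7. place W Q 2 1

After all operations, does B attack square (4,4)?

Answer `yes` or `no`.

Answer: yes

Derivation:
Op 1: place BK@(4,2)
Op 2: place WQ@(4,3)
Op 3: remove (4,3)
Op 4: remove (4,2)
Op 5: place BR@(3,0)
Op 6: place BB@(1,1)
Op 7: place WQ@(2,1)
Per-piece attacks for B:
  BB@(1,1): attacks (2,2) (3,3) (4,4) (2,0) (0,2) (0,0)
  BR@(3,0): attacks (3,1) (3,2) (3,3) (3,4) (4,0) (2,0) (1,0) (0,0)
B attacks (4,4): yes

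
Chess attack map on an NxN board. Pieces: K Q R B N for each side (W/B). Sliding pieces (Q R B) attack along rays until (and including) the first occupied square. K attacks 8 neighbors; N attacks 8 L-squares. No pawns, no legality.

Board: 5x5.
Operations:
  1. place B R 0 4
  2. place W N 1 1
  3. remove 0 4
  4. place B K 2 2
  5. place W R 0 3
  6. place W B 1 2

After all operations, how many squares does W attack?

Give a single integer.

Answer: 13

Derivation:
Op 1: place BR@(0,4)
Op 2: place WN@(1,1)
Op 3: remove (0,4)
Op 4: place BK@(2,2)
Op 5: place WR@(0,3)
Op 6: place WB@(1,2)
Per-piece attacks for W:
  WR@(0,3): attacks (0,4) (0,2) (0,1) (0,0) (1,3) (2,3) (3,3) (4,3)
  WN@(1,1): attacks (2,3) (3,2) (0,3) (3,0)
  WB@(1,2): attacks (2,3) (3,4) (2,1) (3,0) (0,3) (0,1) [ray(-1,1) blocked at (0,3)]
Union (13 distinct): (0,0) (0,1) (0,2) (0,3) (0,4) (1,3) (2,1) (2,3) (3,0) (3,2) (3,3) (3,4) (4,3)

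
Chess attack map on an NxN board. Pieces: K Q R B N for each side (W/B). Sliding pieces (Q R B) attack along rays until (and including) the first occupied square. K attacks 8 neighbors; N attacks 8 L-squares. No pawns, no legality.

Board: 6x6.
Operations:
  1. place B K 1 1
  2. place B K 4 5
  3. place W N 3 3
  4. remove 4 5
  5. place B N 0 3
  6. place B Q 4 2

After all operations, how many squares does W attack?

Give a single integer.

Answer: 8

Derivation:
Op 1: place BK@(1,1)
Op 2: place BK@(4,5)
Op 3: place WN@(3,3)
Op 4: remove (4,5)
Op 5: place BN@(0,3)
Op 6: place BQ@(4,2)
Per-piece attacks for W:
  WN@(3,3): attacks (4,5) (5,4) (2,5) (1,4) (4,1) (5,2) (2,1) (1,2)
Union (8 distinct): (1,2) (1,4) (2,1) (2,5) (4,1) (4,5) (5,2) (5,4)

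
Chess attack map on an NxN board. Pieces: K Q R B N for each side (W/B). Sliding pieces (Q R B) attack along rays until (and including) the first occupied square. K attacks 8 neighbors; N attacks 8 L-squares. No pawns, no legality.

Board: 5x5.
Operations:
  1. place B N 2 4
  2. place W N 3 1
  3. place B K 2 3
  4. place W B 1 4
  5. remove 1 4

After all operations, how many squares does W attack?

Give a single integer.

Op 1: place BN@(2,4)
Op 2: place WN@(3,1)
Op 3: place BK@(2,3)
Op 4: place WB@(1,4)
Op 5: remove (1,4)
Per-piece attacks for W:
  WN@(3,1): attacks (4,3) (2,3) (1,2) (1,0)
Union (4 distinct): (1,0) (1,2) (2,3) (4,3)

Answer: 4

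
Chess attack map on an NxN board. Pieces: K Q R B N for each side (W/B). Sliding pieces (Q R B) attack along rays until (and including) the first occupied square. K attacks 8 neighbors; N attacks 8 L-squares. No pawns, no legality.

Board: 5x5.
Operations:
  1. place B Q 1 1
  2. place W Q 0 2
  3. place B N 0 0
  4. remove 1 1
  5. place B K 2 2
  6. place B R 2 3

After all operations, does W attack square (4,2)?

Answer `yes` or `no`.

Answer: no

Derivation:
Op 1: place BQ@(1,1)
Op 2: place WQ@(0,2)
Op 3: place BN@(0,0)
Op 4: remove (1,1)
Op 5: place BK@(2,2)
Op 6: place BR@(2,3)
Per-piece attacks for W:
  WQ@(0,2): attacks (0,3) (0,4) (0,1) (0,0) (1,2) (2,2) (1,3) (2,4) (1,1) (2,0) [ray(0,-1) blocked at (0,0); ray(1,0) blocked at (2,2)]
W attacks (4,2): no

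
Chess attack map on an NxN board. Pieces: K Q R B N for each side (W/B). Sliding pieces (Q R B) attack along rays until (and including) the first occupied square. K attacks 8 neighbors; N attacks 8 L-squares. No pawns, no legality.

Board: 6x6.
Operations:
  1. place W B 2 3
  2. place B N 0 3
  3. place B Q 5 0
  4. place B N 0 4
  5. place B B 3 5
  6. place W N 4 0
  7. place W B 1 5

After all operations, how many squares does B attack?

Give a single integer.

Op 1: place WB@(2,3)
Op 2: place BN@(0,3)
Op 3: place BQ@(5,0)
Op 4: place BN@(0,4)
Op 5: place BB@(3,5)
Op 6: place WN@(4,0)
Op 7: place WB@(1,5)
Per-piece attacks for B:
  BN@(0,3): attacks (1,5) (2,4) (1,1) (2,2)
  BN@(0,4): attacks (2,5) (1,2) (2,3)
  BB@(3,5): attacks (4,4) (5,3) (2,4) (1,3) (0,2)
  BQ@(5,0): attacks (5,1) (5,2) (5,3) (5,4) (5,5) (4,0) (4,1) (3,2) (2,3) [ray(-1,0) blocked at (4,0); ray(-1,1) blocked at (2,3)]
Union (18 distinct): (0,2) (1,1) (1,2) (1,3) (1,5) (2,2) (2,3) (2,4) (2,5) (3,2) (4,0) (4,1) (4,4) (5,1) (5,2) (5,3) (5,4) (5,5)

Answer: 18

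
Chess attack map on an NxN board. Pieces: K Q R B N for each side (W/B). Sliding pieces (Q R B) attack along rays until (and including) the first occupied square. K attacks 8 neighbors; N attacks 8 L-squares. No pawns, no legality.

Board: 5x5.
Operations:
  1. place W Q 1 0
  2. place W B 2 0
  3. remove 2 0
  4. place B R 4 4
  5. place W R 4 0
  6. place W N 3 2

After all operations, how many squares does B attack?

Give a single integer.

Op 1: place WQ@(1,0)
Op 2: place WB@(2,0)
Op 3: remove (2,0)
Op 4: place BR@(4,4)
Op 5: place WR@(4,0)
Op 6: place WN@(3,2)
Per-piece attacks for B:
  BR@(4,4): attacks (4,3) (4,2) (4,1) (4,0) (3,4) (2,4) (1,4) (0,4) [ray(0,-1) blocked at (4,0)]
Union (8 distinct): (0,4) (1,4) (2,4) (3,4) (4,0) (4,1) (4,2) (4,3)

Answer: 8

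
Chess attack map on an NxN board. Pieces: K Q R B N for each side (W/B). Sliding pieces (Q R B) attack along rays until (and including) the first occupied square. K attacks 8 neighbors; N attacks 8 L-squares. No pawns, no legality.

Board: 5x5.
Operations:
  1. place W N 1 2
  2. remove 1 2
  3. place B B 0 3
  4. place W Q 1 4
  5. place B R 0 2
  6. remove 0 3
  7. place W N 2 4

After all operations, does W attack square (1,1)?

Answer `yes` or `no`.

Answer: yes

Derivation:
Op 1: place WN@(1,2)
Op 2: remove (1,2)
Op 3: place BB@(0,3)
Op 4: place WQ@(1,4)
Op 5: place BR@(0,2)
Op 6: remove (0,3)
Op 7: place WN@(2,4)
Per-piece attacks for W:
  WQ@(1,4): attacks (1,3) (1,2) (1,1) (1,0) (2,4) (0,4) (2,3) (3,2) (4,1) (0,3) [ray(1,0) blocked at (2,4)]
  WN@(2,4): attacks (3,2) (4,3) (1,2) (0,3)
W attacks (1,1): yes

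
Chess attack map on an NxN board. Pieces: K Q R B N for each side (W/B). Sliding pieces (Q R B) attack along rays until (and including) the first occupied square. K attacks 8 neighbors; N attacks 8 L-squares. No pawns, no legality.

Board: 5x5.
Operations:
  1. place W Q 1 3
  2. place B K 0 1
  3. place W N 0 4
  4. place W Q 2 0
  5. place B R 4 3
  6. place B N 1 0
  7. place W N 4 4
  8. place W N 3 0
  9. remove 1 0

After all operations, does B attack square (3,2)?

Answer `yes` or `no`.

Op 1: place WQ@(1,3)
Op 2: place BK@(0,1)
Op 3: place WN@(0,4)
Op 4: place WQ@(2,0)
Op 5: place BR@(4,3)
Op 6: place BN@(1,0)
Op 7: place WN@(4,4)
Op 8: place WN@(3,0)
Op 9: remove (1,0)
Per-piece attacks for B:
  BK@(0,1): attacks (0,2) (0,0) (1,1) (1,2) (1,0)
  BR@(4,3): attacks (4,4) (4,2) (4,1) (4,0) (3,3) (2,3) (1,3) [ray(0,1) blocked at (4,4); ray(-1,0) blocked at (1,3)]
B attacks (3,2): no

Answer: no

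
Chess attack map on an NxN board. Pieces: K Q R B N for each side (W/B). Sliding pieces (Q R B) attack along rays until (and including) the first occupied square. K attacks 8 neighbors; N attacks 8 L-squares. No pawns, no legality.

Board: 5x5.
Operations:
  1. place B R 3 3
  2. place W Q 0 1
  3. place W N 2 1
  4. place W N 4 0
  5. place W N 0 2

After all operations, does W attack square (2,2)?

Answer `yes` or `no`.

Answer: no

Derivation:
Op 1: place BR@(3,3)
Op 2: place WQ@(0,1)
Op 3: place WN@(2,1)
Op 4: place WN@(4,0)
Op 5: place WN@(0,2)
Per-piece attacks for W:
  WQ@(0,1): attacks (0,2) (0,0) (1,1) (2,1) (1,2) (2,3) (3,4) (1,0) [ray(0,1) blocked at (0,2); ray(1,0) blocked at (2,1)]
  WN@(0,2): attacks (1,4) (2,3) (1,0) (2,1)
  WN@(2,1): attacks (3,3) (4,2) (1,3) (0,2) (4,0) (0,0)
  WN@(4,0): attacks (3,2) (2,1)
W attacks (2,2): no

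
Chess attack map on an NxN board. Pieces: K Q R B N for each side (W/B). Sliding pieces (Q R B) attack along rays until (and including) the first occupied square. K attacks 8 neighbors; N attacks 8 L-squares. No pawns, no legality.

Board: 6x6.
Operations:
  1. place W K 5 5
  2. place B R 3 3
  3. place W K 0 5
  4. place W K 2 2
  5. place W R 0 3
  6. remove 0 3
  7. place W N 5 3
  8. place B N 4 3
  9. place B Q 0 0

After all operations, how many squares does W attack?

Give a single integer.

Answer: 16

Derivation:
Op 1: place WK@(5,5)
Op 2: place BR@(3,3)
Op 3: place WK@(0,5)
Op 4: place WK@(2,2)
Op 5: place WR@(0,3)
Op 6: remove (0,3)
Op 7: place WN@(5,3)
Op 8: place BN@(4,3)
Op 9: place BQ@(0,0)
Per-piece attacks for W:
  WK@(0,5): attacks (0,4) (1,5) (1,4)
  WK@(2,2): attacks (2,3) (2,1) (3,2) (1,2) (3,3) (3,1) (1,3) (1,1)
  WN@(5,3): attacks (4,5) (3,4) (4,1) (3,2)
  WK@(5,5): attacks (5,4) (4,5) (4,4)
Union (16 distinct): (0,4) (1,1) (1,2) (1,3) (1,4) (1,5) (2,1) (2,3) (3,1) (3,2) (3,3) (3,4) (4,1) (4,4) (4,5) (5,4)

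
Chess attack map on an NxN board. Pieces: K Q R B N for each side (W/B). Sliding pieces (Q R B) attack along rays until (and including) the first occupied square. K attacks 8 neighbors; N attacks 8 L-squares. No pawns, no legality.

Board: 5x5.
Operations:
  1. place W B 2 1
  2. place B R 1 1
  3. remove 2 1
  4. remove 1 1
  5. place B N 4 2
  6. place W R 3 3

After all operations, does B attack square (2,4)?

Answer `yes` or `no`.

Op 1: place WB@(2,1)
Op 2: place BR@(1,1)
Op 3: remove (2,1)
Op 4: remove (1,1)
Op 5: place BN@(4,2)
Op 6: place WR@(3,3)
Per-piece attacks for B:
  BN@(4,2): attacks (3,4) (2,3) (3,0) (2,1)
B attacks (2,4): no

Answer: no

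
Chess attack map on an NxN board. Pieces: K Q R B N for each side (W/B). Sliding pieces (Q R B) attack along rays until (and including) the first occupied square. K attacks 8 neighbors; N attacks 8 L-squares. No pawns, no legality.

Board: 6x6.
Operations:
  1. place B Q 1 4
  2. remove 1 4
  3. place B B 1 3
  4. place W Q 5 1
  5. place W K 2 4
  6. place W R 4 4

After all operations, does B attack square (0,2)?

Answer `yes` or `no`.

Op 1: place BQ@(1,4)
Op 2: remove (1,4)
Op 3: place BB@(1,3)
Op 4: place WQ@(5,1)
Op 5: place WK@(2,4)
Op 6: place WR@(4,4)
Per-piece attacks for B:
  BB@(1,3): attacks (2,4) (2,2) (3,1) (4,0) (0,4) (0,2) [ray(1,1) blocked at (2,4)]
B attacks (0,2): yes

Answer: yes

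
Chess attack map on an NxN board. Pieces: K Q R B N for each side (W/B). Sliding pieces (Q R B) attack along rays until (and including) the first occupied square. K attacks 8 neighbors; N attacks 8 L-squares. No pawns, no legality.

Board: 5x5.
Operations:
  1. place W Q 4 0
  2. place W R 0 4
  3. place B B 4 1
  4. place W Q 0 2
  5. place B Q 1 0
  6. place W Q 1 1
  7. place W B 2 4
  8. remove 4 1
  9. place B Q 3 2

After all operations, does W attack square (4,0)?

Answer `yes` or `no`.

Op 1: place WQ@(4,0)
Op 2: place WR@(0,4)
Op 3: place BB@(4,1)
Op 4: place WQ@(0,2)
Op 5: place BQ@(1,0)
Op 6: place WQ@(1,1)
Op 7: place WB@(2,4)
Op 8: remove (4,1)
Op 9: place BQ@(3,2)
Per-piece attacks for W:
  WQ@(0,2): attacks (0,3) (0,4) (0,1) (0,0) (1,2) (2,2) (3,2) (1,3) (2,4) (1,1) [ray(0,1) blocked at (0,4); ray(1,0) blocked at (3,2); ray(1,1) blocked at (2,4); ray(1,-1) blocked at (1,1)]
  WR@(0,4): attacks (0,3) (0,2) (1,4) (2,4) [ray(0,-1) blocked at (0,2); ray(1,0) blocked at (2,4)]
  WQ@(1,1): attacks (1,2) (1,3) (1,4) (1,0) (2,1) (3,1) (4,1) (0,1) (2,2) (3,3) (4,4) (2,0) (0,2) (0,0) [ray(0,-1) blocked at (1,0); ray(-1,1) blocked at (0,2)]
  WB@(2,4): attacks (3,3) (4,2) (1,3) (0,2) [ray(-1,-1) blocked at (0,2)]
  WQ@(4,0): attacks (4,1) (4,2) (4,3) (4,4) (3,0) (2,0) (1,0) (3,1) (2,2) (1,3) (0,4) [ray(-1,0) blocked at (1,0); ray(-1,1) blocked at (0,4)]
W attacks (4,0): no

Answer: no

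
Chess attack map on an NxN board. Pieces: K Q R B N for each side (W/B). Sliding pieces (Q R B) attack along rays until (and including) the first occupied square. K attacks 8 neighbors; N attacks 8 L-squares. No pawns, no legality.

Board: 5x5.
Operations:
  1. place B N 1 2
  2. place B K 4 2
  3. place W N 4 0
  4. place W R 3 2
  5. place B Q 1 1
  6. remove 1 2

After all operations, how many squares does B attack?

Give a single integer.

Answer: 16

Derivation:
Op 1: place BN@(1,2)
Op 2: place BK@(4,2)
Op 3: place WN@(4,0)
Op 4: place WR@(3,2)
Op 5: place BQ@(1,1)
Op 6: remove (1,2)
Per-piece attacks for B:
  BQ@(1,1): attacks (1,2) (1,3) (1,4) (1,0) (2,1) (3,1) (4,1) (0,1) (2,2) (3,3) (4,4) (2,0) (0,2) (0,0)
  BK@(4,2): attacks (4,3) (4,1) (3,2) (3,3) (3,1)
Union (16 distinct): (0,0) (0,1) (0,2) (1,0) (1,2) (1,3) (1,4) (2,0) (2,1) (2,2) (3,1) (3,2) (3,3) (4,1) (4,3) (4,4)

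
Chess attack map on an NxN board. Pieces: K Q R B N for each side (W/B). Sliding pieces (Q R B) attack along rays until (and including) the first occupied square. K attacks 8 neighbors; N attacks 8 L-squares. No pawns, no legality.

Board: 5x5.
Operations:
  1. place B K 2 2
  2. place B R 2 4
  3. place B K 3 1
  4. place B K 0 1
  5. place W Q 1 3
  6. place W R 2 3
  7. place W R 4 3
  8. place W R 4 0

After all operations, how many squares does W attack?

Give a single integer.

Answer: 20

Derivation:
Op 1: place BK@(2,2)
Op 2: place BR@(2,4)
Op 3: place BK@(3,1)
Op 4: place BK@(0,1)
Op 5: place WQ@(1,3)
Op 6: place WR@(2,3)
Op 7: place WR@(4,3)
Op 8: place WR@(4,0)
Per-piece attacks for W:
  WQ@(1,3): attacks (1,4) (1,2) (1,1) (1,0) (2,3) (0,3) (2,4) (2,2) (0,4) (0,2) [ray(1,0) blocked at (2,3); ray(1,1) blocked at (2,4); ray(1,-1) blocked at (2,2)]
  WR@(2,3): attacks (2,4) (2,2) (3,3) (4,3) (1,3) [ray(0,1) blocked at (2,4); ray(0,-1) blocked at (2,2); ray(1,0) blocked at (4,3); ray(-1,0) blocked at (1,3)]
  WR@(4,0): attacks (4,1) (4,2) (4,3) (3,0) (2,0) (1,0) (0,0) [ray(0,1) blocked at (4,3)]
  WR@(4,3): attacks (4,4) (4,2) (4,1) (4,0) (3,3) (2,3) [ray(0,-1) blocked at (4,0); ray(-1,0) blocked at (2,3)]
Union (20 distinct): (0,0) (0,2) (0,3) (0,4) (1,0) (1,1) (1,2) (1,3) (1,4) (2,0) (2,2) (2,3) (2,4) (3,0) (3,3) (4,0) (4,1) (4,2) (4,3) (4,4)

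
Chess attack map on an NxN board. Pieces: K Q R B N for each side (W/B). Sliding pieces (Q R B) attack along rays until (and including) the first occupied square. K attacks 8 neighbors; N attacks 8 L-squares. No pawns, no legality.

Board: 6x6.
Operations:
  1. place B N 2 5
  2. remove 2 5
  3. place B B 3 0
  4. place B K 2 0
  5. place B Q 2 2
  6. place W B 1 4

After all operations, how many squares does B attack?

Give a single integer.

Answer: 23

Derivation:
Op 1: place BN@(2,5)
Op 2: remove (2,5)
Op 3: place BB@(3,0)
Op 4: place BK@(2,0)
Op 5: place BQ@(2,2)
Op 6: place WB@(1,4)
Per-piece attacks for B:
  BK@(2,0): attacks (2,1) (3,0) (1,0) (3,1) (1,1)
  BQ@(2,2): attacks (2,3) (2,4) (2,5) (2,1) (2,0) (3,2) (4,2) (5,2) (1,2) (0,2) (3,3) (4,4) (5,5) (3,1) (4,0) (1,3) (0,4) (1,1) (0,0) [ray(0,-1) blocked at (2,0)]
  BB@(3,0): attacks (4,1) (5,2) (2,1) (1,2) (0,3)
Union (23 distinct): (0,0) (0,2) (0,3) (0,4) (1,0) (1,1) (1,2) (1,3) (2,0) (2,1) (2,3) (2,4) (2,5) (3,0) (3,1) (3,2) (3,3) (4,0) (4,1) (4,2) (4,4) (5,2) (5,5)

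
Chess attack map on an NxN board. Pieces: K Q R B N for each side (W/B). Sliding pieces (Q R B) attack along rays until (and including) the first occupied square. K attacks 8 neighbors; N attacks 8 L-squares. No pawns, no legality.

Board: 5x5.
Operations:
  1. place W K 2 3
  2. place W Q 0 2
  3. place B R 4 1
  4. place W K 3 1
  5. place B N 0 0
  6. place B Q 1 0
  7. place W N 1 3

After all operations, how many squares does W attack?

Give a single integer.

Op 1: place WK@(2,3)
Op 2: place WQ@(0,2)
Op 3: place BR@(4,1)
Op 4: place WK@(3,1)
Op 5: place BN@(0,0)
Op 6: place BQ@(1,0)
Op 7: place WN@(1,3)
Per-piece attacks for W:
  WQ@(0,2): attacks (0,3) (0,4) (0,1) (0,0) (1,2) (2,2) (3,2) (4,2) (1,3) (1,1) (2,0) [ray(0,-1) blocked at (0,0); ray(1,1) blocked at (1,3)]
  WN@(1,3): attacks (3,4) (2,1) (3,2) (0,1)
  WK@(2,3): attacks (2,4) (2,2) (3,3) (1,3) (3,4) (3,2) (1,4) (1,2)
  WK@(3,1): attacks (3,2) (3,0) (4,1) (2,1) (4,2) (4,0) (2,2) (2,0)
Union (19 distinct): (0,0) (0,1) (0,3) (0,4) (1,1) (1,2) (1,3) (1,4) (2,0) (2,1) (2,2) (2,4) (3,0) (3,2) (3,3) (3,4) (4,0) (4,1) (4,2)

Answer: 19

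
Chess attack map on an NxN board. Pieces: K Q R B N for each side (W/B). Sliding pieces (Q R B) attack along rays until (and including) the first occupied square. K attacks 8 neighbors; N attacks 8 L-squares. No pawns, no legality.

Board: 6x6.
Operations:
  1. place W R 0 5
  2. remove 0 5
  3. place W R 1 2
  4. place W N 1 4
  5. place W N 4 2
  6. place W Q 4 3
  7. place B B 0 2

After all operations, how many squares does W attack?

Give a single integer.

Op 1: place WR@(0,5)
Op 2: remove (0,5)
Op 3: place WR@(1,2)
Op 4: place WN@(1,4)
Op 5: place WN@(4,2)
Op 6: place WQ@(4,3)
Op 7: place BB@(0,2)
Per-piece attacks for W:
  WR@(1,2): attacks (1,3) (1,4) (1,1) (1,0) (2,2) (3,2) (4,2) (0,2) [ray(0,1) blocked at (1,4); ray(1,0) blocked at (4,2); ray(-1,0) blocked at (0,2)]
  WN@(1,4): attacks (3,5) (2,2) (3,3) (0,2)
  WN@(4,2): attacks (5,4) (3,4) (2,3) (5,0) (3,0) (2,1)
  WQ@(4,3): attacks (4,4) (4,5) (4,2) (5,3) (3,3) (2,3) (1,3) (0,3) (5,4) (5,2) (3,4) (2,5) (3,2) (2,1) (1,0) [ray(0,-1) blocked at (4,2)]
Union (22 distinct): (0,2) (0,3) (1,0) (1,1) (1,3) (1,4) (2,1) (2,2) (2,3) (2,5) (3,0) (3,2) (3,3) (3,4) (3,5) (4,2) (4,4) (4,5) (5,0) (5,2) (5,3) (5,4)

Answer: 22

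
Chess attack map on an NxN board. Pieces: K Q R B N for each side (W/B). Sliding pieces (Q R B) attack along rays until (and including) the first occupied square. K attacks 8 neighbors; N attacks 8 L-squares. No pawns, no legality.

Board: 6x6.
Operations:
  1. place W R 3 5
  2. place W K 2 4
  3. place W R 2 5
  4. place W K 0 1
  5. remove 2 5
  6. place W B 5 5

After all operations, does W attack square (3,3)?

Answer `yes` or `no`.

Answer: yes

Derivation:
Op 1: place WR@(3,5)
Op 2: place WK@(2,4)
Op 3: place WR@(2,5)
Op 4: place WK@(0,1)
Op 5: remove (2,5)
Op 6: place WB@(5,5)
Per-piece attacks for W:
  WK@(0,1): attacks (0,2) (0,0) (1,1) (1,2) (1,0)
  WK@(2,4): attacks (2,5) (2,3) (3,4) (1,4) (3,5) (3,3) (1,5) (1,3)
  WR@(3,5): attacks (3,4) (3,3) (3,2) (3,1) (3,0) (4,5) (5,5) (2,5) (1,5) (0,5) [ray(1,0) blocked at (5,5)]
  WB@(5,5): attacks (4,4) (3,3) (2,2) (1,1) (0,0)
W attacks (3,3): yes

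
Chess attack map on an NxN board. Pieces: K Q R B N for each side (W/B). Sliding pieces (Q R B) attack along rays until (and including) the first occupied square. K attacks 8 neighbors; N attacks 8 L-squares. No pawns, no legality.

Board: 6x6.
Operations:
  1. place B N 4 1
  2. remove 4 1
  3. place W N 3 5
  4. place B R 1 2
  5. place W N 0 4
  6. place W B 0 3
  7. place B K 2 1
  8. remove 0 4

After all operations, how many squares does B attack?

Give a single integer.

Op 1: place BN@(4,1)
Op 2: remove (4,1)
Op 3: place WN@(3,5)
Op 4: place BR@(1,2)
Op 5: place WN@(0,4)
Op 6: place WB@(0,3)
Op 7: place BK@(2,1)
Op 8: remove (0,4)
Per-piece attacks for B:
  BR@(1,2): attacks (1,3) (1,4) (1,5) (1,1) (1,0) (2,2) (3,2) (4,2) (5,2) (0,2)
  BK@(2,1): attacks (2,2) (2,0) (3,1) (1,1) (3,2) (3,0) (1,2) (1,0)
Union (14 distinct): (0,2) (1,0) (1,1) (1,2) (1,3) (1,4) (1,5) (2,0) (2,2) (3,0) (3,1) (3,2) (4,2) (5,2)

Answer: 14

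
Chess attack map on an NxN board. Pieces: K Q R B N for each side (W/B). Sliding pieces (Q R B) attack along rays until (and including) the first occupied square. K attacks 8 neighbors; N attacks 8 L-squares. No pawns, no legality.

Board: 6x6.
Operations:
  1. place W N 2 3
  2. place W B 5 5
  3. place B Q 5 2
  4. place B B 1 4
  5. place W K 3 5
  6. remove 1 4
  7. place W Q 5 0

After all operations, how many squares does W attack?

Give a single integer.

Answer: 24

Derivation:
Op 1: place WN@(2,3)
Op 2: place WB@(5,5)
Op 3: place BQ@(5,2)
Op 4: place BB@(1,4)
Op 5: place WK@(3,5)
Op 6: remove (1,4)
Op 7: place WQ@(5,0)
Per-piece attacks for W:
  WN@(2,3): attacks (3,5) (4,4) (1,5) (0,4) (3,1) (4,2) (1,1) (0,2)
  WK@(3,5): attacks (3,4) (4,5) (2,5) (4,4) (2,4)
  WQ@(5,0): attacks (5,1) (5,2) (4,0) (3,0) (2,0) (1,0) (0,0) (4,1) (3,2) (2,3) [ray(0,1) blocked at (5,2); ray(-1,1) blocked at (2,3)]
  WB@(5,5): attacks (4,4) (3,3) (2,2) (1,1) (0,0)
Union (24 distinct): (0,0) (0,2) (0,4) (1,0) (1,1) (1,5) (2,0) (2,2) (2,3) (2,4) (2,5) (3,0) (3,1) (3,2) (3,3) (3,4) (3,5) (4,0) (4,1) (4,2) (4,4) (4,5) (5,1) (5,2)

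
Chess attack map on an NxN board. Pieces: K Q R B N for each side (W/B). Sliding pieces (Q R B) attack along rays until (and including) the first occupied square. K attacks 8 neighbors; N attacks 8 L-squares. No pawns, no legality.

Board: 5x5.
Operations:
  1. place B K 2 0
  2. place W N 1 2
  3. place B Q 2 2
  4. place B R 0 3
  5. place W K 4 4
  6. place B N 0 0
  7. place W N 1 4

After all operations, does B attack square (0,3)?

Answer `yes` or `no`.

Op 1: place BK@(2,0)
Op 2: place WN@(1,2)
Op 3: place BQ@(2,2)
Op 4: place BR@(0,3)
Op 5: place WK@(4,4)
Op 6: place BN@(0,0)
Op 7: place WN@(1,4)
Per-piece attacks for B:
  BN@(0,0): attacks (1,2) (2,1)
  BR@(0,3): attacks (0,4) (0,2) (0,1) (0,0) (1,3) (2,3) (3,3) (4,3) [ray(0,-1) blocked at (0,0)]
  BK@(2,0): attacks (2,1) (3,0) (1,0) (3,1) (1,1)
  BQ@(2,2): attacks (2,3) (2,4) (2,1) (2,0) (3,2) (4,2) (1,2) (3,3) (4,4) (3,1) (4,0) (1,3) (0,4) (1,1) (0,0) [ray(0,-1) blocked at (2,0); ray(-1,0) blocked at (1,2); ray(1,1) blocked at (4,4); ray(-1,-1) blocked at (0,0)]
B attacks (0,3): no

Answer: no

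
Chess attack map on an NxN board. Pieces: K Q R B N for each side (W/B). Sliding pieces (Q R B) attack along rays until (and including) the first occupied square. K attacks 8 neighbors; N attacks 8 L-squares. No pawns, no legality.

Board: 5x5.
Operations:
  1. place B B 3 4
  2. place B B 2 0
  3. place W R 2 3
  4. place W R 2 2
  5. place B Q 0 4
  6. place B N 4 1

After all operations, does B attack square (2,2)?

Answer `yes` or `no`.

Op 1: place BB@(3,4)
Op 2: place BB@(2,0)
Op 3: place WR@(2,3)
Op 4: place WR@(2,2)
Op 5: place BQ@(0,4)
Op 6: place BN@(4,1)
Per-piece attacks for B:
  BQ@(0,4): attacks (0,3) (0,2) (0,1) (0,0) (1,4) (2,4) (3,4) (1,3) (2,2) [ray(1,0) blocked at (3,4); ray(1,-1) blocked at (2,2)]
  BB@(2,0): attacks (3,1) (4,2) (1,1) (0,2)
  BB@(3,4): attacks (4,3) (2,3) [ray(-1,-1) blocked at (2,3)]
  BN@(4,1): attacks (3,3) (2,2) (2,0)
B attacks (2,2): yes

Answer: yes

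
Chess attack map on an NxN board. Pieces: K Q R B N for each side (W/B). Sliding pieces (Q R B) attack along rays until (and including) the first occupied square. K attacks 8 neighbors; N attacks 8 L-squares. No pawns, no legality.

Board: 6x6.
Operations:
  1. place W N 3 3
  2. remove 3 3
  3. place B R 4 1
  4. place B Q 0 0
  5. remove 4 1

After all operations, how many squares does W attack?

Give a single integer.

Answer: 0

Derivation:
Op 1: place WN@(3,3)
Op 2: remove (3,3)
Op 3: place BR@(4,1)
Op 4: place BQ@(0,0)
Op 5: remove (4,1)
Per-piece attacks for W:
Union (0 distinct): (none)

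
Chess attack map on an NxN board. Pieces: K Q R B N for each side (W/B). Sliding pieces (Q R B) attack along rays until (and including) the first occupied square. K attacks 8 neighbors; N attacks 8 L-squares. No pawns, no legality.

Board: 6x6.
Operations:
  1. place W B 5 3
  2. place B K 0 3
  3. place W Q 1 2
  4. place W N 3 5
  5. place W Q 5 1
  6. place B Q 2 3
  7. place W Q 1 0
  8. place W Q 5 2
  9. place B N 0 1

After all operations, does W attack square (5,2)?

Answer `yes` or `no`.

Answer: yes

Derivation:
Op 1: place WB@(5,3)
Op 2: place BK@(0,3)
Op 3: place WQ@(1,2)
Op 4: place WN@(3,5)
Op 5: place WQ@(5,1)
Op 6: place BQ@(2,3)
Op 7: place WQ@(1,0)
Op 8: place WQ@(5,2)
Op 9: place BN@(0,1)
Per-piece attacks for W:
  WQ@(1,0): attacks (1,1) (1,2) (2,0) (3,0) (4,0) (5,0) (0,0) (2,1) (3,2) (4,3) (5,4) (0,1) [ray(0,1) blocked at (1,2); ray(-1,1) blocked at (0,1)]
  WQ@(1,2): attacks (1,3) (1,4) (1,5) (1,1) (1,0) (2,2) (3,2) (4,2) (5,2) (0,2) (2,3) (2,1) (3,0) (0,3) (0,1) [ray(0,-1) blocked at (1,0); ray(1,0) blocked at (5,2); ray(1,1) blocked at (2,3); ray(-1,1) blocked at (0,3); ray(-1,-1) blocked at (0,1)]
  WN@(3,5): attacks (4,3) (5,4) (2,3) (1,4)
  WQ@(5,1): attacks (5,2) (5,0) (4,1) (3,1) (2,1) (1,1) (0,1) (4,2) (3,3) (2,4) (1,5) (4,0) [ray(0,1) blocked at (5,2); ray(-1,0) blocked at (0,1)]
  WQ@(5,2): attacks (5,3) (5,1) (4,2) (3,2) (2,2) (1,2) (4,3) (3,4) (2,5) (4,1) (3,0) [ray(0,1) blocked at (5,3); ray(0,-1) blocked at (5,1); ray(-1,0) blocked at (1,2)]
  WB@(5,3): attacks (4,4) (3,5) (4,2) (3,1) (2,0) [ray(-1,1) blocked at (3,5)]
W attacks (5,2): yes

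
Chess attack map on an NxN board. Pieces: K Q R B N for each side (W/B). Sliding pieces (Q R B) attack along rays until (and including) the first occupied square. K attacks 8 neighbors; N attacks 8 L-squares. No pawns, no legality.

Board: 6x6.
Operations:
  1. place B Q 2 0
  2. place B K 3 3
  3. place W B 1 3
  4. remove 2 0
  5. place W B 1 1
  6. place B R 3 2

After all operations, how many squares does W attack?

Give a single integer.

Answer: 10

Derivation:
Op 1: place BQ@(2,0)
Op 2: place BK@(3,3)
Op 3: place WB@(1,3)
Op 4: remove (2,0)
Op 5: place WB@(1,1)
Op 6: place BR@(3,2)
Per-piece attacks for W:
  WB@(1,1): attacks (2,2) (3,3) (2,0) (0,2) (0,0) [ray(1,1) blocked at (3,3)]
  WB@(1,3): attacks (2,4) (3,5) (2,2) (3,1) (4,0) (0,4) (0,2)
Union (10 distinct): (0,0) (0,2) (0,4) (2,0) (2,2) (2,4) (3,1) (3,3) (3,5) (4,0)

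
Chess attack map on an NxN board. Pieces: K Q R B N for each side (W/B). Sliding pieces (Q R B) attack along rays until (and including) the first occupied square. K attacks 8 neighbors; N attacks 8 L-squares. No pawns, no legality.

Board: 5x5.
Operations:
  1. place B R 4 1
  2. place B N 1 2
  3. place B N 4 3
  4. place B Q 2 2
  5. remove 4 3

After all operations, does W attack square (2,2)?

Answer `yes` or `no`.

Answer: no

Derivation:
Op 1: place BR@(4,1)
Op 2: place BN@(1,2)
Op 3: place BN@(4,3)
Op 4: place BQ@(2,2)
Op 5: remove (4,3)
Per-piece attacks for W:
W attacks (2,2): no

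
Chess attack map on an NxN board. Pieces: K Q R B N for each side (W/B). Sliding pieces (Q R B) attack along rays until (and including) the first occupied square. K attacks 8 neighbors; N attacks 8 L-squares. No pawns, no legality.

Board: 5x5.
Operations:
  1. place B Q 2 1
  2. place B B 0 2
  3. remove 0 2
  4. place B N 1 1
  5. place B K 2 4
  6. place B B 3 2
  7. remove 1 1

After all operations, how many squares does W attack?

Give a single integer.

Op 1: place BQ@(2,1)
Op 2: place BB@(0,2)
Op 3: remove (0,2)
Op 4: place BN@(1,1)
Op 5: place BK@(2,4)
Op 6: place BB@(3,2)
Op 7: remove (1,1)
Per-piece attacks for W:
Union (0 distinct): (none)

Answer: 0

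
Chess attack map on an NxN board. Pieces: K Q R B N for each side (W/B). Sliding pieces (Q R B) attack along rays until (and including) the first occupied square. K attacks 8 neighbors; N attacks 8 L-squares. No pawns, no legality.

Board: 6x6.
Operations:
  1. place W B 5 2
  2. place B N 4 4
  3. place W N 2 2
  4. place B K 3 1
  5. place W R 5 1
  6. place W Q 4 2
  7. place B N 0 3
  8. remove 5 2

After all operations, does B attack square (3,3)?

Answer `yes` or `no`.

Op 1: place WB@(5,2)
Op 2: place BN@(4,4)
Op 3: place WN@(2,2)
Op 4: place BK@(3,1)
Op 5: place WR@(5,1)
Op 6: place WQ@(4,2)
Op 7: place BN@(0,3)
Op 8: remove (5,2)
Per-piece attacks for B:
  BN@(0,3): attacks (1,5) (2,4) (1,1) (2,2)
  BK@(3,1): attacks (3,2) (3,0) (4,1) (2,1) (4,2) (4,0) (2,2) (2,0)
  BN@(4,4): attacks (2,5) (5,2) (3,2) (2,3)
B attacks (3,3): no

Answer: no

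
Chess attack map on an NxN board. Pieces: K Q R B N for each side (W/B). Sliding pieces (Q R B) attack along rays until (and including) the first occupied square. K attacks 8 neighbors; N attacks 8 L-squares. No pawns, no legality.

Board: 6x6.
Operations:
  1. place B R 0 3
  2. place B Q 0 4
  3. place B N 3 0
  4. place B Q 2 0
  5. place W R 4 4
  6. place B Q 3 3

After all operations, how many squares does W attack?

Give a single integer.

Op 1: place BR@(0,3)
Op 2: place BQ@(0,4)
Op 3: place BN@(3,0)
Op 4: place BQ@(2,0)
Op 5: place WR@(4,4)
Op 6: place BQ@(3,3)
Per-piece attacks for W:
  WR@(4,4): attacks (4,5) (4,3) (4,2) (4,1) (4,0) (5,4) (3,4) (2,4) (1,4) (0,4) [ray(-1,0) blocked at (0,4)]
Union (10 distinct): (0,4) (1,4) (2,4) (3,4) (4,0) (4,1) (4,2) (4,3) (4,5) (5,4)

Answer: 10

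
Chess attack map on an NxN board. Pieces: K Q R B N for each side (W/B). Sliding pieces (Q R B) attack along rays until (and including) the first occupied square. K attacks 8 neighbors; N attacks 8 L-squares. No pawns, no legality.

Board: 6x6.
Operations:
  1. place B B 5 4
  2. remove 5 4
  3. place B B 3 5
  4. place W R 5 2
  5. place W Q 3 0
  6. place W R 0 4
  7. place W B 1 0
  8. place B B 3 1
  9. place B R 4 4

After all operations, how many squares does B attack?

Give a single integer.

Answer: 16

Derivation:
Op 1: place BB@(5,4)
Op 2: remove (5,4)
Op 3: place BB@(3,5)
Op 4: place WR@(5,2)
Op 5: place WQ@(3,0)
Op 6: place WR@(0,4)
Op 7: place WB@(1,0)
Op 8: place BB@(3,1)
Op 9: place BR@(4,4)
Per-piece attacks for B:
  BB@(3,1): attacks (4,2) (5,3) (4,0) (2,2) (1,3) (0,4) (2,0) [ray(-1,1) blocked at (0,4)]
  BB@(3,5): attacks (4,4) (2,4) (1,3) (0,2) [ray(1,-1) blocked at (4,4)]
  BR@(4,4): attacks (4,5) (4,3) (4,2) (4,1) (4,0) (5,4) (3,4) (2,4) (1,4) (0,4) [ray(-1,0) blocked at (0,4)]
Union (16 distinct): (0,2) (0,4) (1,3) (1,4) (2,0) (2,2) (2,4) (3,4) (4,0) (4,1) (4,2) (4,3) (4,4) (4,5) (5,3) (5,4)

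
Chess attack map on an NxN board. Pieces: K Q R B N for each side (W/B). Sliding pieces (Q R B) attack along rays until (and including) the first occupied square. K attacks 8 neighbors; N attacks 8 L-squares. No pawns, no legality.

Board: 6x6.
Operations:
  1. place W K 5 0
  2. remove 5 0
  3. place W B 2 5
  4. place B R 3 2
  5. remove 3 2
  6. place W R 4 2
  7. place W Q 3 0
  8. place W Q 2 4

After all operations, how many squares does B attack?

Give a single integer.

Answer: 0

Derivation:
Op 1: place WK@(5,0)
Op 2: remove (5,0)
Op 3: place WB@(2,5)
Op 4: place BR@(3,2)
Op 5: remove (3,2)
Op 6: place WR@(4,2)
Op 7: place WQ@(3,0)
Op 8: place WQ@(2,4)
Per-piece attacks for B:
Union (0 distinct): (none)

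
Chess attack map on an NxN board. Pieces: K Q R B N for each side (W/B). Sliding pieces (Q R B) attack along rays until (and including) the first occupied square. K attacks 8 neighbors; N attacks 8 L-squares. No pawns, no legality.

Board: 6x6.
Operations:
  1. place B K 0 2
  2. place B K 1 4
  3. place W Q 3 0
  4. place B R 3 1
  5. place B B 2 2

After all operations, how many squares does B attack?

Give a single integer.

Answer: 23

Derivation:
Op 1: place BK@(0,2)
Op 2: place BK@(1,4)
Op 3: place WQ@(3,0)
Op 4: place BR@(3,1)
Op 5: place BB@(2,2)
Per-piece attacks for B:
  BK@(0,2): attacks (0,3) (0,1) (1,2) (1,3) (1,1)
  BK@(1,4): attacks (1,5) (1,3) (2,4) (0,4) (2,5) (2,3) (0,5) (0,3)
  BB@(2,2): attacks (3,3) (4,4) (5,5) (3,1) (1,3) (0,4) (1,1) (0,0) [ray(1,-1) blocked at (3,1)]
  BR@(3,1): attacks (3,2) (3,3) (3,4) (3,5) (3,0) (4,1) (5,1) (2,1) (1,1) (0,1) [ray(0,-1) blocked at (3,0)]
Union (23 distinct): (0,0) (0,1) (0,3) (0,4) (0,5) (1,1) (1,2) (1,3) (1,5) (2,1) (2,3) (2,4) (2,5) (3,0) (3,1) (3,2) (3,3) (3,4) (3,5) (4,1) (4,4) (5,1) (5,5)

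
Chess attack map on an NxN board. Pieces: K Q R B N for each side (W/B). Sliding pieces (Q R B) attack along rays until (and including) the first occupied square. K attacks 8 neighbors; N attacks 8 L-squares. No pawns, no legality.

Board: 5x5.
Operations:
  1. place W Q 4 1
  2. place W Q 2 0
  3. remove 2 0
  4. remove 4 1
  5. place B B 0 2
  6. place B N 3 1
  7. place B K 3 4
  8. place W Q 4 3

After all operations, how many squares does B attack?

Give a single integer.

Answer: 10

Derivation:
Op 1: place WQ@(4,1)
Op 2: place WQ@(2,0)
Op 3: remove (2,0)
Op 4: remove (4,1)
Op 5: place BB@(0,2)
Op 6: place BN@(3,1)
Op 7: place BK@(3,4)
Op 8: place WQ@(4,3)
Per-piece attacks for B:
  BB@(0,2): attacks (1,3) (2,4) (1,1) (2,0)
  BN@(3,1): attacks (4,3) (2,3) (1,2) (1,0)
  BK@(3,4): attacks (3,3) (4,4) (2,4) (4,3) (2,3)
Union (10 distinct): (1,0) (1,1) (1,2) (1,3) (2,0) (2,3) (2,4) (3,3) (4,3) (4,4)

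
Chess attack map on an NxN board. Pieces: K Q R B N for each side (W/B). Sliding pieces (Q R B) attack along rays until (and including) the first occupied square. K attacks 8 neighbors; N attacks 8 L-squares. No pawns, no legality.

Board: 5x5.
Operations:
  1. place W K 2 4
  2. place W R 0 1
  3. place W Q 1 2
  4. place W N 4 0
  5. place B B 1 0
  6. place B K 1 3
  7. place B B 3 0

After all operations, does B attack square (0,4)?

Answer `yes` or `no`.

Answer: yes

Derivation:
Op 1: place WK@(2,4)
Op 2: place WR@(0,1)
Op 3: place WQ@(1,2)
Op 4: place WN@(4,0)
Op 5: place BB@(1,0)
Op 6: place BK@(1,3)
Op 7: place BB@(3,0)
Per-piece attacks for B:
  BB@(1,0): attacks (2,1) (3,2) (4,3) (0,1) [ray(-1,1) blocked at (0,1)]
  BK@(1,3): attacks (1,4) (1,2) (2,3) (0,3) (2,4) (2,2) (0,4) (0,2)
  BB@(3,0): attacks (4,1) (2,1) (1,2) [ray(-1,1) blocked at (1,2)]
B attacks (0,4): yes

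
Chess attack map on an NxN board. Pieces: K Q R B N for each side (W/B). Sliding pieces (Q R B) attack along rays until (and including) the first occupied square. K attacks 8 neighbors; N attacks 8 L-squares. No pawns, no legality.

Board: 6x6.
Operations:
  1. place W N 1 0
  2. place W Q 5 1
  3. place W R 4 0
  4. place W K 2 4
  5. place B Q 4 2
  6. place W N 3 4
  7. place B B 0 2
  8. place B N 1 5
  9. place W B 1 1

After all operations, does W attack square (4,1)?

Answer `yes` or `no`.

Answer: yes

Derivation:
Op 1: place WN@(1,0)
Op 2: place WQ@(5,1)
Op 3: place WR@(4,0)
Op 4: place WK@(2,4)
Op 5: place BQ@(4,2)
Op 6: place WN@(3,4)
Op 7: place BB@(0,2)
Op 8: place BN@(1,5)
Op 9: place WB@(1,1)
Per-piece attacks for W:
  WN@(1,0): attacks (2,2) (3,1) (0,2)
  WB@(1,1): attacks (2,2) (3,3) (4,4) (5,5) (2,0) (0,2) (0,0) [ray(-1,1) blocked at (0,2)]
  WK@(2,4): attacks (2,5) (2,3) (3,4) (1,4) (3,5) (3,3) (1,5) (1,3)
  WN@(3,4): attacks (5,5) (1,5) (4,2) (5,3) (2,2) (1,3)
  WR@(4,0): attacks (4,1) (4,2) (5,0) (3,0) (2,0) (1,0) [ray(0,1) blocked at (4,2); ray(-1,0) blocked at (1,0)]
  WQ@(5,1): attacks (5,2) (5,3) (5,4) (5,5) (5,0) (4,1) (3,1) (2,1) (1,1) (4,2) (4,0) [ray(-1,0) blocked at (1,1); ray(-1,1) blocked at (4,2); ray(-1,-1) blocked at (4,0)]
W attacks (4,1): yes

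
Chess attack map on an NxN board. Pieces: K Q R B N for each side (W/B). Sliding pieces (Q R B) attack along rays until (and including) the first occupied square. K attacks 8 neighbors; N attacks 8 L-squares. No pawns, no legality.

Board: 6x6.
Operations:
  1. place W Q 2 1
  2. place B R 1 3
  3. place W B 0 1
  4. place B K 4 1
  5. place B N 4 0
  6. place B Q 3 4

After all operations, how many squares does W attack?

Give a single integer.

Answer: 17

Derivation:
Op 1: place WQ@(2,1)
Op 2: place BR@(1,3)
Op 3: place WB@(0,1)
Op 4: place BK@(4,1)
Op 5: place BN@(4,0)
Op 6: place BQ@(3,4)
Per-piece attacks for W:
  WB@(0,1): attacks (1,2) (2,3) (3,4) (1,0) [ray(1,1) blocked at (3,4)]
  WQ@(2,1): attacks (2,2) (2,3) (2,4) (2,5) (2,0) (3,1) (4,1) (1,1) (0,1) (3,2) (4,3) (5,4) (3,0) (1,2) (0,3) (1,0) [ray(1,0) blocked at (4,1); ray(-1,0) blocked at (0,1)]
Union (17 distinct): (0,1) (0,3) (1,0) (1,1) (1,2) (2,0) (2,2) (2,3) (2,4) (2,5) (3,0) (3,1) (3,2) (3,4) (4,1) (4,3) (5,4)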